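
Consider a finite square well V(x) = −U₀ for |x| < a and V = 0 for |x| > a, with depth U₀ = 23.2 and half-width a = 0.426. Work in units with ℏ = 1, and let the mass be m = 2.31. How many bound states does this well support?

N = 3

Define the well-strength parameter z₀ = (a/ℏ)√(2mU₀) = 0.426 × √(2·2.31·23.2) = 4.410.
The even/odd transcendental equations gain one root per π/2 in z₀, giving N = 1 + ⌊2z₀/π⌋ = 1 + ⌊2.808⌋ = 3.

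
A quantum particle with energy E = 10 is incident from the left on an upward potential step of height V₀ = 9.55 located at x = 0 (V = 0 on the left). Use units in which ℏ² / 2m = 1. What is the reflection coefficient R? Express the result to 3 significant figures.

R = 0.422

The wavenumbers are k₁ = √(2mE)/ℏ = 3.162 on the left and k₂ = √(2m(E − V₀))/ℏ = 0.6708 on the right.
Matching ψ and ψ′ at x = 0 gives r = (k₁ − k₂)/(k₁ + k₂), so R = r² = 0.4225 and T = 1 − R = 0.5775.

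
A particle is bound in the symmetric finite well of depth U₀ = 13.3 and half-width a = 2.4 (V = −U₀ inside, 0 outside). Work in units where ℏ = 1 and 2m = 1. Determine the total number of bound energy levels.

The dimensionless depth is z₀ = a√(2mU₀)/ℏ = 2.4 × √(13.30) = 8.753.
The even/odd transcendental equations gain one root per π/2 in z₀, giving N = 1 + ⌊2z₀/π⌋ = 1 + ⌊5.572⌋ = 6.

N = 6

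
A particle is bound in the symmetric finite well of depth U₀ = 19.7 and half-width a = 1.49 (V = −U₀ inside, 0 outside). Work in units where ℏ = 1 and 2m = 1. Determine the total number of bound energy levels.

Define the well-strength parameter z₀ = (a/ℏ)√(2mU₀) = 1.49 × √(2·0.5·19.7) = 6.613.
A new bound state (alternating even/odd) appears each time z₀ passes a multiple of π/2, so N = ⌊2z₀/π⌋ + 1 = ⌊4.210⌋ + 1 = 5.

N = 5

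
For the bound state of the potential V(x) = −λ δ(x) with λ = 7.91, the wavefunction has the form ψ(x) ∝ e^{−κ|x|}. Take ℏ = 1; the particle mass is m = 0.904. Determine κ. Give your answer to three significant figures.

κ = 7.15

Integrating the TISE across x = 0 gives the cusp condition ψ'(0⁺) − ψ'(0⁻) = −(2mλ/ℏ²)ψ(0).
With ψ ∝ e^{−κ|x|} this yields −2κ = −2mλ/ℏ², so κ = mλ/ℏ² = 7.151.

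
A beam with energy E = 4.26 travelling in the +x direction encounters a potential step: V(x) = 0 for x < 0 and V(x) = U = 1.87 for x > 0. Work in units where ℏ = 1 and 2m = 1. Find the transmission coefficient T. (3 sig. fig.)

On each side the TISE gives plane waves with k = √(2m(E − V))/ℏ: k₁ = √(2·½·4.26) = 2.064, k₂ = √(2·½·2.39) = 1.546.
Matching ψ and ψ′ at x = 0 gives r = (k₁ − k₂)/(k₁ + k₂), so R = r² = 0.02059 and T = 1 − R = 0.9794.

T = 0.979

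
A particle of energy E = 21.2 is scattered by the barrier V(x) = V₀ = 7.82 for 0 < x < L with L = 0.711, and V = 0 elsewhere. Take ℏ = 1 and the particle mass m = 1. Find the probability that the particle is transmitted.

T = 0.986

E > V₀: inside the barrier k₂ = √(2m(E − V₀))/ℏ = 5.173, k₂L = 3.678.
T = [1 + V₀² sin²(k₂L) / (4E(E − V₀))]⁻¹ = 1/1.014 = 0.986.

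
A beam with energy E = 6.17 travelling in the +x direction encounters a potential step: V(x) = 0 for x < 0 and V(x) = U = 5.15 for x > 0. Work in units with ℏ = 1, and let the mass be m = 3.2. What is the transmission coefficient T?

On each side the TISE gives plane waves with k = √(2m(E − V))/ℏ: k₁ = √(2·3.2·6.17) = 6.284, k₂ = √(2·3.2·1.02) = 2.555.
Continuity of ψ and ψ′ at the step yields the reflection amplitude r = (k₁ − k₂)/(k₁ + k₂) = 0.4219; thus R = |r|² = 0.1780, T = 0.8220.

T = 0.822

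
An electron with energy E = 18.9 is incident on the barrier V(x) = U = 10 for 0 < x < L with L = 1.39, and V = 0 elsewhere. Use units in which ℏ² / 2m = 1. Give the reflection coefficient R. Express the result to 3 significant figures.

R = 0.0958

E > U: inside the barrier k₂ = √(2m(E − U))/ℏ = 2.983, k₂L = 4.147.
Matching at both interfaces gives T⁻¹ = 1 + U² sin²(k₂L) / [4E(E − U)] = 1.106, hence T = 0.904.
R = 1 − T = 0.0958.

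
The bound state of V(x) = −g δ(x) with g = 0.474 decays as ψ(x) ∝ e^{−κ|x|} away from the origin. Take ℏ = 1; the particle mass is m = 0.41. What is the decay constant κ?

Integrating the TISE across x = 0 gives the cusp condition ψ'(0⁺) − ψ'(0⁻) = −(2mg/ℏ²)ψ(0).
With ψ ∝ e^{−κ|x|} this yields −2κ = −2mg/ℏ², so κ = mg/ℏ² = 0.1943.

κ = 0.194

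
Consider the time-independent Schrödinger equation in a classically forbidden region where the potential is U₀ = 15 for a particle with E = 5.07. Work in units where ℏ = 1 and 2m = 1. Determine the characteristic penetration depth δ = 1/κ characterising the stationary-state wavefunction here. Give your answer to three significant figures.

Since E < U₀ the TISE in this region is ψ'' = κ²ψ with κ = √(2m(U₀ − E))/ℏ.
κ = √(2 × 0.5 × 9.93) = 3.151. The penetration depth is δ = 1/κ = 0.317.

δ = 0.317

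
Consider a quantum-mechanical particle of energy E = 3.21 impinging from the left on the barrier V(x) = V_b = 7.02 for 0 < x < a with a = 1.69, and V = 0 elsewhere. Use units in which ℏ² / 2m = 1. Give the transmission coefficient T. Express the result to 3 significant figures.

T = 0.00540

Since E < V_b the interior solution is evanescent with decay constant κ = √(2m(V_b − E))/ℏ = 1.952.
κa = 3.299, sinh(κa) = 13.52.
The exact tunnelling result is T⁻¹ = 1 + V_b² sinh²(κa) / [4E(V_b − E)] = 185.2, so T = 0.00540.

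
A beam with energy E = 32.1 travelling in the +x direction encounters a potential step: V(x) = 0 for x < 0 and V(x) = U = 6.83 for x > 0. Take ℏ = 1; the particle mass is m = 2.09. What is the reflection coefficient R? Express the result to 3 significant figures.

The wavenumbers are k₁ = √(2mE)/ℏ = 11.58 on the left and k₂ = √(2m(E − U))/ℏ = 10.28 on the right.
Continuity of ψ and ψ′ at the step yields the reflection amplitude r = (k₁ − k₂)/(k₁ + k₂) = 0.05974; thus R = |r|² = 0.003569, T = 0.9964.

R = 0.00357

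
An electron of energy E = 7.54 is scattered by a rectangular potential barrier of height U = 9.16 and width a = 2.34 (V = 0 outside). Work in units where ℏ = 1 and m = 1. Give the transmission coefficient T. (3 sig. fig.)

T = 0.000511

Since E < U the interior solution is evanescent with decay constant κ = √(2m(U − E))/ℏ = 1.800.
κa = 4.212, sinh(κa) = 33.74.
The exact tunnelling result is T⁻¹ = 1 + U² sinh²(κa) / [4E(U − E)] = 1956, so T = 0.000511.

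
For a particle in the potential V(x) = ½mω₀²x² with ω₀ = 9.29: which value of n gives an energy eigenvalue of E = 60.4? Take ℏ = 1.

n = 6

Invert E_n = (n + ½)ℏω₀: n = E/ℏω₀ − ½ = 6.002, so n = 6.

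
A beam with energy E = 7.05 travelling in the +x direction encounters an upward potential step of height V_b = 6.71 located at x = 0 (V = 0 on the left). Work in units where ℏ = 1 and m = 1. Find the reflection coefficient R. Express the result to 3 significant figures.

R = 0.409

The wavenumbers are k₁ = √(2mE)/ℏ = 3.755 on the left and k₂ = √(2m(E − V_b))/ℏ = 0.8246 on the right.
Matching ψ and ψ′ at x = 0 gives r = (k₁ − k₂)/(k₁ + k₂), so R = r² = 0.4094 and T = 1 − R = 0.5906.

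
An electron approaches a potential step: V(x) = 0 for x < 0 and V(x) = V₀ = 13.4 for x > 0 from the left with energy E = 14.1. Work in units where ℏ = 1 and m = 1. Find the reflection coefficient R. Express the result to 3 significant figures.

R = 0.404

The wavenumbers are k₁ = √(2mE)/ℏ = 5.310 on the left and k₂ = √(2m(E − V₀))/ℏ = 1.183 on the right.
Matching ψ and ψ′ at x = 0 gives r = (k₁ − k₂)/(k₁ + k₂), so R = r² = 0.4040 and T = 1 − R = 0.5960.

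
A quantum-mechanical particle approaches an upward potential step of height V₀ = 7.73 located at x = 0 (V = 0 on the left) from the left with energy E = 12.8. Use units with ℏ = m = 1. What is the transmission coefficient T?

The wavenumbers are k₁ = √(2mE)/ℏ = 5.060 on the left and k₂ = √(2m(E − V₀))/ℏ = 3.184 on the right.
Matching ψ and ψ′ at x = 0 gives r = (k₁ − k₂)/(k₁ + k₂), so R = r² = 0.05175 and T = 1 − R = 0.9483.

T = 0.948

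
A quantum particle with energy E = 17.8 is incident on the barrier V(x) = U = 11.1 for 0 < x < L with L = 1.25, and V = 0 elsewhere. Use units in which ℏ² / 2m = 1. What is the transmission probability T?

T = 0.998

Above the barrier the interior wavenumber is k₂ = √(2m(E − U))/ℏ = 2.588, giving phase k₂L = 3.236.
Matching at both interfaces gives T⁻¹ = 1 + U² sin²(k₂L) / [4E(E − U)] = 1.002, hence T = 0.998.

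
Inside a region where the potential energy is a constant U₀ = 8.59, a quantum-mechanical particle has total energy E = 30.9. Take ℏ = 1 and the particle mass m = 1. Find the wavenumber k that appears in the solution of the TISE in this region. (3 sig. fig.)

With E > U₀ the solution is oscillatory, ψ ∝ e^{±ikx} with k = √(2m(E − U₀))/ℏ.
k = √(2 × 1 × 22.31) = 6.680.

k = 6.68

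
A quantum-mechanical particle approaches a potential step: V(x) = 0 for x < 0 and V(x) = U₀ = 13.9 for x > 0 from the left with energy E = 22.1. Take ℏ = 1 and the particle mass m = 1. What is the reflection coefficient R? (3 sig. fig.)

On each side the TISE gives plane waves with k = √(2m(E − V))/ℏ: k₁ = √(2·1·22.1) = 6.648, k₂ = √(2·1·8.2) = 4.050.
Matching ψ and ψ′ at x = 0 gives r = (k₁ − k₂)/(k₁ + k₂), so R = r² = 0.05900 and T = 1 − R = 0.9410.

R = 0.0590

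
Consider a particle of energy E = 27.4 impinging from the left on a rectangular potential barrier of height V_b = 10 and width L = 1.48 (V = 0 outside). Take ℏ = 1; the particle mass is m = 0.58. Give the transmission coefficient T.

T = 0.993

E > V_b: inside the barrier k₂ = √(2m(E − V_b))/ℏ = 4.493, k₂L = 6.649.
T = [1 + V_b² sin²(k₂L) / (4E(E − V_b))]⁻¹ = 1/1.007 = 0.993.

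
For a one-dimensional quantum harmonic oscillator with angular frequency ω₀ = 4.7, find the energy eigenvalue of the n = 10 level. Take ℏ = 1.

E = 49.4

The oscillator eigenvalues are E_n = ℏω₀(n + ½), so E_10 = 4.7 × 10.5 = 49.35.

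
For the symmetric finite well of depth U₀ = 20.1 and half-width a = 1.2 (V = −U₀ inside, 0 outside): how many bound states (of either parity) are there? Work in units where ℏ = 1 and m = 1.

The dimensionless depth is z₀ = a√(2mU₀)/ℏ = 1.2 × √(40.20) = 7.608.
The even/odd transcendental equations gain one root per π/2 in z₀, giving N = 1 + ⌊2z₀/π⌋ = 1 + ⌊4.844⌋ = 5.

N = 5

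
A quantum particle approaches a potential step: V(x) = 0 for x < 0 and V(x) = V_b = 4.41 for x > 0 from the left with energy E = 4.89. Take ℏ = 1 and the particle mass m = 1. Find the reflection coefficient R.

The wavenumbers are k₁ = √(2mE)/ℏ = 3.127 on the left and k₂ = √(2m(E − V_b))/ℏ = 0.9798 on the right.
Continuity of ψ and ψ′ at the step yields the reflection amplitude r = (k₁ − k₂)/(k₁ + k₂) = 0.5229; thus R = |r|² = 0.2734, T = 0.7266.

R = 0.273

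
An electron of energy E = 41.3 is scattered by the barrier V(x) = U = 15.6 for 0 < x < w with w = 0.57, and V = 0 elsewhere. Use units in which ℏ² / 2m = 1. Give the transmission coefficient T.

T = 0.996

Above the barrier the interior wavenumber is k₂ = √(2m(E − U))/ℏ = 5.070, giving phase k₂w = 2.890.
T = [1 + U² sin²(k₂w) / (4E(E − U))]⁻¹ = 1/1.004 = 0.996.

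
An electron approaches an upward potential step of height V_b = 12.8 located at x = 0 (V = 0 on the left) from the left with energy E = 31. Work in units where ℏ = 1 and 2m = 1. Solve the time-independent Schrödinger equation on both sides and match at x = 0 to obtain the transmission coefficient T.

T = 0.982

The wavenumbers are k₁ = √(2mE)/ℏ = 5.568 on the left and k₂ = √(2m(E − V_b))/ℏ = 4.266 on the right.
Continuity of ψ and ψ′ at the step yields the reflection amplitude r = (k₁ − k₂)/(k₁ + k₂) = 0.1324; thus R = |r|² = 0.01752, T = 0.9825.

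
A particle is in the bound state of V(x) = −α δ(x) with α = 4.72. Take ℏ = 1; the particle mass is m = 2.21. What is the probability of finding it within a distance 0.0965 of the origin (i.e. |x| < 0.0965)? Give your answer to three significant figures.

The normalised bound state is ψ = √κ e^{−κ|x|} with κ = mα/ℏ² = 10.43.
P(|x| < d) = ∫_{−d}^{d} κ e^{−2κ|x|} dx = 1 − e^{−2κd} = 1 − e^{−2.013} = 0.8664.

P = 0.866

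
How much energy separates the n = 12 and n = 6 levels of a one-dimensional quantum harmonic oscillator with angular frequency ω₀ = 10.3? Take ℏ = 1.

ΔE = 61.8

E_n = ℏω₀(n + ½), so ΔE = (12 − 6) ℏω₀ = 6 × 10.3 = 61.80.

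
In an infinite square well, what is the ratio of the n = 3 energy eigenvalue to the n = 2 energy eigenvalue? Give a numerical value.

E_n = n²π²ℏ²/(2mL²) so the ratio is n₂²/n₁² = 9/4 = 2.25.

2.25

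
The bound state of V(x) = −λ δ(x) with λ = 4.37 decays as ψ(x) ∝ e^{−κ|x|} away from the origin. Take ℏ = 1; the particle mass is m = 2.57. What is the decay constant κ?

κ = 11.2

Integrate −(ℏ²/2m)ψ'' − λδ(x)ψ = Eψ from −ε to +ε: the ψ'' term gives ψ'(0⁺) − ψ'(0⁻) and the δ term gives −(2mλ/ℏ²)ψ(0).
With ψ ∝ e^{−κ|x|} this yields −2κ = −2mλ/ℏ², so κ = mλ/ℏ² = 11.23.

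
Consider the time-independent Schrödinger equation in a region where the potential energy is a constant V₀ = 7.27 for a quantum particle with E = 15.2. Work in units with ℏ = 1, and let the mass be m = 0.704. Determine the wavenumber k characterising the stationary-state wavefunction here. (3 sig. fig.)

With E > V₀ the solution is oscillatory, ψ ∝ e^{±ikx} with k = √(2m(E − V₀))/ℏ.
k = √(2 × 0.704 × 7.93) = 3.341.

k = 3.34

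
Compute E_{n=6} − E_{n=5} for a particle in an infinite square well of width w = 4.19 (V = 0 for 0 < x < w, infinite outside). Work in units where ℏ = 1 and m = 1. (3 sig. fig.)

E_n = n²π²ℏ²/(2mw²), so ΔE = (6² − 5²) π²ℏ²/(2mw²).
ΔE = 11 × π² / (2 × 1 × 4.19²) = 3.092.

ΔE = 3.09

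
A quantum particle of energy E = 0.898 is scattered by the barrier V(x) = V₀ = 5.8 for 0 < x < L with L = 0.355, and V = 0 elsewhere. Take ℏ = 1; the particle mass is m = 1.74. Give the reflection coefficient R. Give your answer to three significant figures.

E < V₀: inside the barrier ψ ∝ e^{±κx} with κ = √(2m(V₀ − E))/ℏ = 4.130.
κL = 1.466, sinh(κL) = 2.051.
Matching ψ, ψ′ at both faces gives T = [1 + V₀² sinh²(κL) / (4E(V₀ − E))]⁻¹ = 1/9.037 = 0.111.
R = 1 − T = 0.889.

R = 0.889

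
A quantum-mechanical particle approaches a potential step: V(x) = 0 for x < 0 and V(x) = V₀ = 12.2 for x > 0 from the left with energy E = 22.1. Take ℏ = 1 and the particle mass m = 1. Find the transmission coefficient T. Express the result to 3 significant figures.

The wavenumbers are k₁ = √(2mE)/ℏ = 6.648 on the left and k₂ = √(2m(E − V₀))/ℏ = 4.450 on the right.
Matching ψ and ψ′ at x = 0 gives r = (k₁ − k₂)/(k₁ + k₂), so R = r² = 0.03925 and T = 1 − R = 0.9608.

T = 0.961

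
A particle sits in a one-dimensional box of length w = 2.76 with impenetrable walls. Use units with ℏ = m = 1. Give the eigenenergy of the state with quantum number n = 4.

E = 10.4

The infinite-well eigenfunctions ψ_n = √(2/w) sin(nπx/w) vanish at both walls, giving E_n = n²π²ℏ²/(2mw²).
E_4 = 4² × π² / (2 × 1 × 2.76²) = 10.37.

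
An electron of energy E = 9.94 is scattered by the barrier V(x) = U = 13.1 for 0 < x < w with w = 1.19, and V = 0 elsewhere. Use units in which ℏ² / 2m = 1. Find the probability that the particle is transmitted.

E < U: inside the barrier ψ ∝ e^{±κx} with κ = √(2m(U − E))/ℏ = 1.778.
κw = 2.115, sinh(κw) = 4.086.
Matching ψ, ψ′ at both faces gives T = [1 + U² sinh²(κw) / (4E(U − E))]⁻¹ = 1/23.81 = 0.0420.

T = 0.0420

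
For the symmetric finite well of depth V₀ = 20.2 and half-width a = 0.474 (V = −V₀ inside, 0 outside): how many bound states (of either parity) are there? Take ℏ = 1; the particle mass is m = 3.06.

N = 4

The dimensionless depth is z₀ = a√(2mV₀)/ℏ = 0.474 × √(123.6) = 5.270.
A new bound state (alternating even/odd) appears each time z₀ passes a multiple of π/2, so N = ⌊2z₀/π⌋ + 1 = ⌊3.355⌋ + 1 = 4.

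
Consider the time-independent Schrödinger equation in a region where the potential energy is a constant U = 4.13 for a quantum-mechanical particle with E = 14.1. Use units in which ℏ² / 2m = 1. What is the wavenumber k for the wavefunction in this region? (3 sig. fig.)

k = 3.16

With E > U the solution is oscillatory, ψ ∝ e^{±ikx} with k = √(2m(E − U))/ℏ.
k = √(2 × 0.5 × 9.97) = 3.158.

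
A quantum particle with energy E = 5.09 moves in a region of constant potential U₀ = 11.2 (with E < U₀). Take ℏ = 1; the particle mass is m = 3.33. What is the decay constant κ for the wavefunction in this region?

Since E < U₀ the TISE in this region is ψ'' = κ²ψ with κ = √(2m(U₀ − E))/ℏ.
κ = √(2 × 3.33 × 6.11) = 6.379.

κ = 6.38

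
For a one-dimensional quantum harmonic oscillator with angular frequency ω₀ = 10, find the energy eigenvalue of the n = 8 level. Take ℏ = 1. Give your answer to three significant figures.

E = 85.0

The oscillator eigenvalues are E_n = ℏω₀(n + ½), so E_8 = 10 × 8.5 = 85.00.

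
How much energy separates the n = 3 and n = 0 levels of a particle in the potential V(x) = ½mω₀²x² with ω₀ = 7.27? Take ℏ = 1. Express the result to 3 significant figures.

ΔE = 21.8

E_n = ℏω₀(n + ½), so ΔE = (3 − 0) ℏω₀ = 3 × 7.27 = 21.81.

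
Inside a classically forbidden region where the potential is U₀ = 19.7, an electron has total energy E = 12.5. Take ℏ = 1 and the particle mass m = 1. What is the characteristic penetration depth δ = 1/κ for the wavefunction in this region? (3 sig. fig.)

δ = 0.264

Since E < U₀ the TISE in this region is ψ'' = κ²ψ with κ = √(2m(U₀ − E))/ℏ.
κ = √(2 × 1 × 7.2) = 3.795. The penetration depth is δ = 1/κ = 0.264.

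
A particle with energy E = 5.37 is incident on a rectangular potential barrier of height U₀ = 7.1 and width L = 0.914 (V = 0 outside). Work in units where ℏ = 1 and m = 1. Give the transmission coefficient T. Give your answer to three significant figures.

T = 0.0953

E < U₀: inside the barrier ψ ∝ e^{±κx} with κ = √(2m(U₀ − E))/ℏ = 1.860.
κL = 1.700, sinh(κL) = 2.646.
The exact tunnelling result is T⁻¹ = 1 + U₀² sinh²(κL) / [4E(U₀ − E)] = 10.50, so T = 0.0953.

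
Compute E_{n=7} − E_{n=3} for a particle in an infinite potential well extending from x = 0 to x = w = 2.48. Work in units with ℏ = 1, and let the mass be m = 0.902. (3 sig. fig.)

ΔE = 35.6

E_n = n²π²ℏ²/(2mw²), so ΔE = (7² − 3²) π²ℏ²/(2mw²).
ΔE = 40 × π² / (2 × 0.902 × 2.48²) = 35.58.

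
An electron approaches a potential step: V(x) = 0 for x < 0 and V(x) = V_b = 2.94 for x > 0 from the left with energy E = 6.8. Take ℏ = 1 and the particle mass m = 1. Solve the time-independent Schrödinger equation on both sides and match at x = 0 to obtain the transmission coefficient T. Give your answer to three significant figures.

T = 0.980

On each side the TISE gives plane waves with k = √(2m(E − V))/ℏ: k₁ = √(2·1·6.8) = 3.688, k₂ = √(2·1·3.86) = 2.778.
Matching ψ and ψ′ at x = 0 gives r = (k₁ − k₂)/(k₁ + k₂), so R = r² = 0.01978 and T = 1 − R = 0.9802.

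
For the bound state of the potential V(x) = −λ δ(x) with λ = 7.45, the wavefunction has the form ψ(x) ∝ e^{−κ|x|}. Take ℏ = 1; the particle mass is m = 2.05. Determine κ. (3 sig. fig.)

κ = 15.3

Integrating the TISE across x = 0 gives the cusp condition ψ'(0⁺) − ψ'(0⁻) = −(2mλ/ℏ²)ψ(0).
With ψ ∝ e^{−κ|x|} this yields −2κ = −2mλ/ℏ², so κ = mλ/ℏ² = 15.27.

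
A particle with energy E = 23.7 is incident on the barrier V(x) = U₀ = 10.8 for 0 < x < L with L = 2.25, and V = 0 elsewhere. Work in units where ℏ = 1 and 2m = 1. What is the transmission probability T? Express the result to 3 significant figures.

T = 0.917

Above the barrier the interior wavenumber is k₂ = √(2m(E − U₀))/ℏ = 3.592, giving phase k₂L = 8.081.
Matching at both interfaces gives T⁻¹ = 1 + U₀² sin²(k₂L) / [4E(E − U₀)] = 1.091, hence T = 0.917.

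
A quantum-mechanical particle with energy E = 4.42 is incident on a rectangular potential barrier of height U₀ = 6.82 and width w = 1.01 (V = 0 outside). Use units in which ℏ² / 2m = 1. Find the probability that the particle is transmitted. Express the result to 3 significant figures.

Since E < U₀ the interior solution is evanescent with decay constant κ = √(2m(U₀ − E))/ℏ = 1.549.
κw = 1.565, sinh(κw) = 2.286.
Matching ψ, ψ′ at both faces gives T = [1 + U₀² sinh²(κw) / (4E(U₀ − E))]⁻¹ = 1/6.728 = 0.149.

T = 0.149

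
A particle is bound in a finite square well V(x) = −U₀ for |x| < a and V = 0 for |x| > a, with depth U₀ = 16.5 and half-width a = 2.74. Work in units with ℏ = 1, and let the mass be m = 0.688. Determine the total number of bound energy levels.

The dimensionless depth is z₀ = a√(2mU₀)/ℏ = 2.74 × √(22.70) = 13.06.
A new bound state (alternating even/odd) appears each time z₀ passes a multiple of π/2, so N = ⌊2z₀/π⌋ + 1 = ⌊8.312⌋ + 1 = 9.

N = 9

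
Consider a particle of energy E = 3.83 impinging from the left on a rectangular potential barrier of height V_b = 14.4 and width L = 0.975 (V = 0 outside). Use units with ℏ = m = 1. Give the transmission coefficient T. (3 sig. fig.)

E < V_b: inside the barrier ψ ∝ e^{±κx} with κ = √(2m(V_b − E))/ℏ = 4.598.
κL = 4.483, sinh(κL) = 44.24.
Matching ψ, ψ′ at both faces gives T = [1 + V_b² sinh²(κL) / (4E(V_b − E))]⁻¹ = 1/2507 = 0.000399.

T = 0.000399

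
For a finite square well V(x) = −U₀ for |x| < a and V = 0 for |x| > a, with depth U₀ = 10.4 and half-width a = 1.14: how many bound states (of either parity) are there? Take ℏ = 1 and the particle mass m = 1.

The dimensionless depth is z₀ = a√(2mU₀)/ℏ = 1.14 × √(20.80) = 5.199.
The even/odd transcendental equations gain one root per π/2 in z₀, giving N = 1 + ⌊2z₀/π⌋ = 1 + ⌊3.310⌋ = 4.

N = 4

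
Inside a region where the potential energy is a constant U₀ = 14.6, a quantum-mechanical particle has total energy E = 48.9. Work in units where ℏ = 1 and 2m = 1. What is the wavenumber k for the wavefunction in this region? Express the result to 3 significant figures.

With E > U₀ the solution is oscillatory, ψ ∝ e^{±ikx} with k = √(2m(E − U₀))/ℏ.
k = √(2 × 0.5 × 34.3) = 5.857.

k = 5.86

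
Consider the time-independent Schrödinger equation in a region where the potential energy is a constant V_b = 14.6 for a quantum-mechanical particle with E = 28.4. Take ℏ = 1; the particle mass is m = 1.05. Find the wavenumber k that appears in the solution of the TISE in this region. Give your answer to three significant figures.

With E > V_b the solution is oscillatory, ψ ∝ e^{±ikx} with k = √(2m(E − V_b))/ℏ.
k = √(2 × 1.05 × 13.8) = 5.383.

k = 5.38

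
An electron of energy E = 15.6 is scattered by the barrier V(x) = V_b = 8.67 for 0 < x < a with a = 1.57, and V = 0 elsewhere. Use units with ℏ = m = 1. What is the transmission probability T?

T = 0.970

E > V_b: inside the barrier k₂ = √(2m(E − V_b))/ℏ = 3.723, k₂a = 5.845.
Matching at both interfaces gives T⁻¹ = 1 + V_b² sin²(k₂a) / [4E(E − V_b)] = 1.031, hence T = 0.970.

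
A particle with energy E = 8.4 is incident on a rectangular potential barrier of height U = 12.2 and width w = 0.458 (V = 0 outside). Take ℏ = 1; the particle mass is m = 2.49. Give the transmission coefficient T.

T = 0.0621

E < U: inside the barrier ψ ∝ e^{±κx} with κ = √(2m(U − E))/ℏ = 4.350.
κw = 1.992, sinh(κw) = 3.598.
The exact tunnelling result is T⁻¹ = 1 + U² sinh²(κw) / [4E(U − E)] = 16.09, so T = 0.0621.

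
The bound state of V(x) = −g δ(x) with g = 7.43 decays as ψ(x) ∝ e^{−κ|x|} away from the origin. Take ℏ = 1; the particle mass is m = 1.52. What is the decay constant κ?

κ = 11.3

Integrate −(ℏ²/2m)ψ'' − gδ(x)ψ = Eψ from −ε to +ε: the ψ'' term gives ψ'(0⁺) − ψ'(0⁻) and the δ term gives −(2mg/ℏ²)ψ(0).
With ψ ∝ e^{−κ|x|} this yields −2κ = −2mg/ℏ², so κ = mg/ℏ² = 11.29.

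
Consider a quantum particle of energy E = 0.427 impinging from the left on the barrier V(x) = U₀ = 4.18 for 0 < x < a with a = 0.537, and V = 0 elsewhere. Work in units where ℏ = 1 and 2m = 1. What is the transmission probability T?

Since E < U₀ the interior solution is evanescent with decay constant κ = √(2m(U₀ − E))/ℏ = 1.937.
κa = 1.040, sinh(κa) = 1.238.
Matching ψ, ψ′ at both faces gives T = [1 + U₀² sinh²(κa) / (4E(U₀ − E))]⁻¹ = 1/5.180 = 0.193.

T = 0.193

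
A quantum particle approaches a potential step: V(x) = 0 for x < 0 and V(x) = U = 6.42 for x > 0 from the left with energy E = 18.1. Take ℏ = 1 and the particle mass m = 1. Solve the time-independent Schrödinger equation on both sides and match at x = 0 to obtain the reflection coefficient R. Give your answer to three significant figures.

The wavenumbers are k₁ = √(2mE)/ℏ = 6.017 on the left and k₂ = √(2m(E − U))/ℏ = 4.833 on the right.
Matching ψ and ψ′ at x = 0 gives r = (k₁ − k₂)/(k₁ + k₂), so R = r² = 0.01190 and T = 1 − R = 0.9881.

R = 0.0119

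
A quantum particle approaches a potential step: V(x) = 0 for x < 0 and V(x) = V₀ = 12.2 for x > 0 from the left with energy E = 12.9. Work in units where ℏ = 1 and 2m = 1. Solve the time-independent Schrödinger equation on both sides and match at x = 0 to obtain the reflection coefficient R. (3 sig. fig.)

R = 0.387

The wavenumbers are k₁ = √(2mE)/ℏ = 3.592 on the left and k₂ = √(2m(E − V₀))/ℏ = 0.8367 on the right.
Continuity of ψ and ψ′ at the step yields the reflection amplitude r = (k₁ − k₂)/(k₁ + k₂) = 0.6221; thus R = |r|² = 0.3870, T = 0.6130.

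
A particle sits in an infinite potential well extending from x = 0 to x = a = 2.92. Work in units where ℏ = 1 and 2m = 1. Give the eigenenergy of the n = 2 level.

Requiring ψ(0) = ψ(a) = 0 quantises k = nπ/a, hence E_n = ℏ²k²/2m = n²π²ℏ²/(2ma²).
E_2 = 2² × π² / (2 × 0.5 × 2.92²) = 4.630.

E = 4.63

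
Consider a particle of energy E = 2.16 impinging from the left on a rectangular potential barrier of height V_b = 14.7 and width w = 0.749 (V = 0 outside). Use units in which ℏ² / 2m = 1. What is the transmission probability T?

T = 0.00996

E < V_b: inside the barrier ψ ∝ e^{±κx} with κ = √(2m(V_b − E))/ℏ = 3.541.
κw = 2.652, sinh(κw) = 7.058.
The exact tunnelling result is T⁻¹ = 1 + V_b² sinh²(κw) / [4E(V_b − E)] = 100.4, so T = 0.00996.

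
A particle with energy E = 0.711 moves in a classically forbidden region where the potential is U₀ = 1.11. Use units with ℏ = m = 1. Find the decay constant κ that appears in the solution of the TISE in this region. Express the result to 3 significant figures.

κ = 0.893

Since E < U₀ the TISE in this region is ψ'' = κ²ψ with κ = √(2m(U₀ − E))/ℏ.
κ = √(2 × 1 × 0.399) = 0.8933.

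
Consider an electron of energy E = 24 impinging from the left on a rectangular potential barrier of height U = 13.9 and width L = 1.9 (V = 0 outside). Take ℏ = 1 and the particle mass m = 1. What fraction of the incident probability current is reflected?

Above the barrier the interior wavenumber is k₂ = √(2m(E − U))/ℏ = 4.494, giving phase k₂L = 8.539.
Matching at both interfaces gives T⁻¹ = 1 + U² sin²(k₂L) / [4E(E − U)] = 1.119, hence T = 0.893.
R = 1 − T = 0.107.

R = 0.107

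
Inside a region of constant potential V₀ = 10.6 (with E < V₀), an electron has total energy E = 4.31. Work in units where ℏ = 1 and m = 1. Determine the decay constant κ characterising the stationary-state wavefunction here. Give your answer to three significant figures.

κ = 3.55

Since E < V₀ the TISE in this region is ψ'' = κ²ψ with κ = √(2m(V₀ − E))/ℏ.
κ = √(2 × 1 × 6.29) = 3.547.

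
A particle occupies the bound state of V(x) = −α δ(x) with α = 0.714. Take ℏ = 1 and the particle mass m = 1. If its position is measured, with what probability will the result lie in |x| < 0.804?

The normalised bound state is ψ = √κ e^{−κ|x|} with κ = mα/ℏ² = 0.7140.
P(|x| < d) = ∫_{−d}^{d} κ e^{−2κ|x|} dx = 1 − e^{−2κd} = 1 − e^{−1.148} = 0.6828.

P = 0.683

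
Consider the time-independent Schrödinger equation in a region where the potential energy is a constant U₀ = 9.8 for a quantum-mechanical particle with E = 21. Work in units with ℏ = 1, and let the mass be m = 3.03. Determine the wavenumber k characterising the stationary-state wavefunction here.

With E > U₀ the solution is oscillatory, ψ ∝ e^{±ikx} with k = √(2m(E − U₀))/ℏ.
k = √(2 × 3.03 × 11.2) = 8.238.

k = 8.24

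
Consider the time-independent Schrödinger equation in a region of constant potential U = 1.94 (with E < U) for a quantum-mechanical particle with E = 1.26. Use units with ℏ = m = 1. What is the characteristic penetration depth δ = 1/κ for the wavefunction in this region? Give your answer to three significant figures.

δ = 0.857

Since E < U the TISE in this region is ψ'' = κ²ψ with κ = √(2m(U − E))/ℏ.
κ = √(2 × 1 × 0.68) = 1.166. The penetration depth is δ = 1/κ = 0.857.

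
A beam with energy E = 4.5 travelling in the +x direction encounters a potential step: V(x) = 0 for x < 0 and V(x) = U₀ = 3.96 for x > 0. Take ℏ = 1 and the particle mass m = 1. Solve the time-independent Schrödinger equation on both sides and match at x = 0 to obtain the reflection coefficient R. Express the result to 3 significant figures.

The wavenumbers are k₁ = √(2mE)/ℏ = 3.000 on the left and k₂ = √(2m(E − U₀))/ℏ = 1.039 on the right.
Matching ψ and ψ′ at x = 0 gives r = (k₁ − k₂)/(k₁ + k₂), so R = r² = 0.2356 and T = 1 − R = 0.7644.

R = 0.236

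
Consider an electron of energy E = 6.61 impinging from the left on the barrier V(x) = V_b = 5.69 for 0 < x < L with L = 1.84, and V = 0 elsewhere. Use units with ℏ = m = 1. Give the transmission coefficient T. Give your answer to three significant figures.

T = 0.675

E > V_b: inside the barrier k₂ = √(2m(E − V_b))/ℏ = 1.356, k₂L = 2.496.
Matching at both interfaces gives T⁻¹ = 1 + V_b² sin²(k₂L) / [4E(E − V_b)] = 1.482, hence T = 0.675.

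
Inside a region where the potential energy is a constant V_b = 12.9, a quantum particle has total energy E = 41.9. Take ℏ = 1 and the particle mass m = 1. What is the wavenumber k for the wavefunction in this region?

k = 7.62

With E > V_b the solution is oscillatory, ψ ∝ e^{±ikx} with k = √(2m(E − V_b))/ℏ.
k = √(2 × 1 × 29) = 7.616.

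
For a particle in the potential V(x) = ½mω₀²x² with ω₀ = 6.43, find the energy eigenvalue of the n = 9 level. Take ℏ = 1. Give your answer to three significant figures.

The oscillator eigenvalues are E_n = ℏω₀(n + ½), so E_9 = 6.43 × 9.5 = 61.09.

E = 61.1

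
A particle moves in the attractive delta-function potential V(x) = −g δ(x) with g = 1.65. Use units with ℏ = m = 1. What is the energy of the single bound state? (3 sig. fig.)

For x ≠ 0 the bound state is ψ ∝ e^{−κ|x|}; integrating the TISE across the delta gives the cusp condition 2κ = 2mg/ℏ², so κ = 1.650.
Then E = −ℏ²κ²/(2m) = −mg²/(2ℏ²) = -1.361.

E = -1.36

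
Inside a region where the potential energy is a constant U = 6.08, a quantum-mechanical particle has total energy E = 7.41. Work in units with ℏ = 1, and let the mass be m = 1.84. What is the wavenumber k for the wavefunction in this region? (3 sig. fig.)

k = 2.21

With E > U the solution is oscillatory, ψ ∝ e^{±ikx} with k = √(2m(E − U))/ℏ.
k = √(2 × 1.84 × 1.33) = 2.212.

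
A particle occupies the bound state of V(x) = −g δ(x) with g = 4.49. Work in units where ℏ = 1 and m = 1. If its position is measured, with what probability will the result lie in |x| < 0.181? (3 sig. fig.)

The normalised bound state is ψ = √κ e^{−κ|x|} with κ = mg/ℏ² = 4.490.
P(|x| < d) = ∫_{−d}^{d} κ e^{−2κ|x|} dx = 1 − e^{−2κd} = 1 − e^{−1.625} = 0.8032.

P = 0.803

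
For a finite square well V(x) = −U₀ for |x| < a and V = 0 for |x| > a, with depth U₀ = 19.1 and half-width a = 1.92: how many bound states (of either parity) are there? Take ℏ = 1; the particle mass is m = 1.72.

The dimensionless depth is z₀ = a√(2mU₀)/ℏ = 1.92 × √(65.70) = 15.56.
The even/odd transcendental equations gain one root per π/2 in z₀, giving N = 1 + ⌊2z₀/π⌋ = 1 + ⌊9.908⌋ = 10.

N = 10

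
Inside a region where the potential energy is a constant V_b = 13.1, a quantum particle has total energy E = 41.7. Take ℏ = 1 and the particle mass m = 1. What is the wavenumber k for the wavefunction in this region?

k = 7.56

With E > V_b the solution is oscillatory, ψ ∝ e^{±ikx} with k = √(2m(E − V_b))/ℏ.
k = √(2 × 1 × 28.6) = 7.563.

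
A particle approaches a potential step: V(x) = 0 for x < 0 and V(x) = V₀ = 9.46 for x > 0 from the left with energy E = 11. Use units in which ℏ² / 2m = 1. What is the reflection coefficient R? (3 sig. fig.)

On each side the TISE gives plane waves with k = √(2m(E − V))/ℏ: k₁ = √(2·½·11) = 3.317, k₂ = √(2·½·1.54) = 1.241.
Continuity of ψ and ψ′ at the step yields the reflection amplitude r = (k₁ − k₂)/(k₁ + k₂) = 0.4554; thus R = |r|² = 0.2074, T = 0.7926.

R = 0.207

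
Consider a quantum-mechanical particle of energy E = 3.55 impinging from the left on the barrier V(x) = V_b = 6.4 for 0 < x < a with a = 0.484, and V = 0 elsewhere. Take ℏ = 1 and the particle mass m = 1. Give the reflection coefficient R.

E < V_b: inside the barrier ψ ∝ e^{±κx} with κ = √(2m(V_b − E))/ℏ = 2.387.
κa = 1.156, sinh(κa) = 1.430.
The exact tunnelling result is T⁻¹ = 1 + V_b² sinh²(κa) / [4E(V_b − E)] = 3.071, so T = 0.326.
R = 1 − T = 0.674.

R = 0.674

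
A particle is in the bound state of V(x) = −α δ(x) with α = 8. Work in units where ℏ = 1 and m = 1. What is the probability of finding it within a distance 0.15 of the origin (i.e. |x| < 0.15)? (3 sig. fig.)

The normalised bound state is ψ = √κ e^{−κ|x|} with κ = mα/ℏ² = 8.000.
P(|x| < d) = ∫_{−d}^{d} κ e^{−2κ|x|} dx = 1 − e^{−2κd} = 1 − e^{−2.400} = 0.9093.

P = 0.909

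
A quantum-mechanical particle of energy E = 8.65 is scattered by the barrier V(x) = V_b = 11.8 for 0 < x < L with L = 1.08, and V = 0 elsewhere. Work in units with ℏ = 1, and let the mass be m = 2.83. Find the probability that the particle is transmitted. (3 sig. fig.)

E < V_b: inside the barrier ψ ∝ e^{±κx} with κ = √(2m(V_b − E))/ℏ = 4.222.
κL = 4.560, sinh(κL) = 47.80.
Matching ψ, ψ′ at both faces gives T = [1 + V_b² sinh²(κL) / (4E(V_b − E))]⁻¹ = 1/2920 = 0.000342.

T = 0.000342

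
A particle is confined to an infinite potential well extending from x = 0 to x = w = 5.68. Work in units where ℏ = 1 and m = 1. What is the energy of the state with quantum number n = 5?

Requiring ψ(0) = ψ(w) = 0 quantises k = nπ/w, hence E_n = ℏ²k²/2m = n²π²ℏ²/(2mw²).
E_5 = 5² × π² / (2 × 1 × 5.68²) = 3.824.

E = 3.82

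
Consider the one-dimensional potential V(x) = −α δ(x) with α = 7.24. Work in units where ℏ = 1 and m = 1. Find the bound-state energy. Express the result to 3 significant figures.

For x ≠ 0 the bound state is ψ ∝ e^{−κ|x|}; integrating the TISE across the delta gives the cusp condition 2κ = 2mα/ℏ², so κ = 7.240.
Then E = −ℏ²κ²/(2m) = −mα²/(2ℏ²) = -26.21.

E = -26.2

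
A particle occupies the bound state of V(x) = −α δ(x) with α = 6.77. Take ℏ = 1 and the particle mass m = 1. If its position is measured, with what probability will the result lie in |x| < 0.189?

The normalised bound state is ψ = √κ e^{−κ|x|} with κ = mα/ℏ² = 6.770.
P(|x| < d) = ∫_{−d}^{d} κ e^{−2κ|x|} dx = 1 − e^{−2κd} = 1 − e^{−2.559} = 0.9226.

P = 0.923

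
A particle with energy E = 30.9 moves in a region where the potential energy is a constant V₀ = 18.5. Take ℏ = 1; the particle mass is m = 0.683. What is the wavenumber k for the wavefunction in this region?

With E > V₀ the solution is oscillatory, ψ ∝ e^{±ikx} with k = √(2m(E − V₀))/ℏ.
k = √(2 × 0.683 × 12.4) = 4.116.

k = 4.12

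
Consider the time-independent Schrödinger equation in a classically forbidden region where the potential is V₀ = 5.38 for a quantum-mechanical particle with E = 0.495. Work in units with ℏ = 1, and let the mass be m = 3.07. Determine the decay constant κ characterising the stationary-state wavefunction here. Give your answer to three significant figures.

κ = 5.48

Since E < V₀ the TISE in this region is ψ'' = κ²ψ with κ = √(2m(V₀ − E))/ℏ.
κ = √(2 × 3.07 × 4.885) = 5.477.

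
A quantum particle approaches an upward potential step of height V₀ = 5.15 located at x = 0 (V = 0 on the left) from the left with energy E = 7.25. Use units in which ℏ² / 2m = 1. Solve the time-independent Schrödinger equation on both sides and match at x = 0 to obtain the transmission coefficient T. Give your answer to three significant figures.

The wavenumbers are k₁ = √(2mE)/ℏ = 2.693 on the left and k₂ = √(2m(E − V₀))/ℏ = 1.449 on the right.
Continuity of ψ and ψ′ at the step yields the reflection amplitude r = (k₁ − k₂)/(k₁ + k₂) = 0.3002; thus R = |r|² = 0.09013, T = 0.9099.

T = 0.910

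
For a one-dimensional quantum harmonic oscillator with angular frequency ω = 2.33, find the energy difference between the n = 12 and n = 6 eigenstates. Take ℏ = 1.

ΔE = 14.0

E_n = ℏω(n + ½), so ΔE = (12 − 6) ℏω = 6 × 2.33 = 13.98.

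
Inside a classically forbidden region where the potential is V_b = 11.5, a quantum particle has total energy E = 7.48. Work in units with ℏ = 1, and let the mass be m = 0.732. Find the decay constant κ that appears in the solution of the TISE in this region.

κ = 2.43

Since E < V_b the TISE in this region is ψ'' = κ²ψ with κ = √(2m(V_b − E))/ℏ.
κ = √(2 × 0.732 × 4.02) = 2.426.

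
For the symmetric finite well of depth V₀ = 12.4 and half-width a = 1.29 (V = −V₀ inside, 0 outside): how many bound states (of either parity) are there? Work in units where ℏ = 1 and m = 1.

N = 5

Define the well-strength parameter z₀ = (a/ℏ)√(2mV₀) = 1.29 × √(2·1·12.4) = 6.424.
The even/odd transcendental equations gain one root per π/2 in z₀, giving N = 1 + ⌊2z₀/π⌋ = 1 + ⌊4.090⌋ = 5.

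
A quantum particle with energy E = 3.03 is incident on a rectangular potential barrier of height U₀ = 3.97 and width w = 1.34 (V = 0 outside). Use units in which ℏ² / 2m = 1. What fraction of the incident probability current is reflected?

R = 0.799

Since E < U₀ the interior solution is evanescent with decay constant κ = √(2m(U₀ − E))/ℏ = 0.9695.
κw = 1.299, sinh(κw) = 1.697.
The exact tunnelling result is T⁻¹ = 1 + U₀² sinh²(κw) / [4E(U₀ − E)] = 4.983, so T = 0.201.
R = 1 − T = 0.799.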